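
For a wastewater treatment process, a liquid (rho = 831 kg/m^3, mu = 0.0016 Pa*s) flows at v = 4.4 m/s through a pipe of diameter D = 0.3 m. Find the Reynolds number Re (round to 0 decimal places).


Re = rho * v * D / mu
Re = 831 * 4.4 * 0.3 / 0.0016
Re = 1096.92 / 0.0016
Re = 685575


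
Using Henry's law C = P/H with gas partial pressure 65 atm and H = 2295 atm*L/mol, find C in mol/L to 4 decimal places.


C = P / H
C = 65 / 2295
C = 0.0283 mol/L


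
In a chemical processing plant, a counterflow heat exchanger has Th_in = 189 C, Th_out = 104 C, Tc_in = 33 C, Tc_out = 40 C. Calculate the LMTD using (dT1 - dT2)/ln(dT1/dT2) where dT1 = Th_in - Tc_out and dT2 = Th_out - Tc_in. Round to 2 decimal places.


dT1 = Th_in - Tc_out = 189 - 40 = 149
dT2 = Th_out - Tc_in = 104 - 33 = 71
LMTD = (dT1 - dT2) / ln(dT1/dT2)
LMTD = (149 - 71) / ln(149/71)
LMTD = 105.23 K


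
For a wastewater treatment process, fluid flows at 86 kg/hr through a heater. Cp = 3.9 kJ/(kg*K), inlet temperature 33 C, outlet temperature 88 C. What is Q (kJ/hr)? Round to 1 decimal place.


Q = m_dot * Cp * (T2 - T1)
Q = 86 * 3.9 * (88 - 33)
Q = 86 * 3.9 * 55
Q = 18447.0 kJ/hr


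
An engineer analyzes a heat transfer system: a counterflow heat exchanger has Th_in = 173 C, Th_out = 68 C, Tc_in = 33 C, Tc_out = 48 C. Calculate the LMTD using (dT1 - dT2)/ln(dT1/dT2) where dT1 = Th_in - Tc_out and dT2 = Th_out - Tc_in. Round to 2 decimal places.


dT1 = Th_in - Tc_out = 173 - 48 = 125
dT2 = Th_out - Tc_in = 68 - 33 = 35
LMTD = (dT1 - dT2) / ln(dT1/dT2)
LMTD = (125 - 35) / ln(125/35)
LMTD = 70.70 K


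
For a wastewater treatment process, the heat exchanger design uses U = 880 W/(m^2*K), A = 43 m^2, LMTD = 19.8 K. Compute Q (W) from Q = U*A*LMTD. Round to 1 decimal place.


Q = U * A * LMTD
Q = 880 * 43 * 19.8
Q = 749232.0 W


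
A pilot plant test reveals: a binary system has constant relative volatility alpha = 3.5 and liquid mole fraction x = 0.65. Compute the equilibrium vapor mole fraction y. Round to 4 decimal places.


y = alpha*x / (1 + (alpha-1)*x)
y = 3.5*0.65 / (1 + (3.5-1)*0.65)
y = 2.275 / (1 + 1.625)
y = 2.275 / 2.625
y = 0.8667


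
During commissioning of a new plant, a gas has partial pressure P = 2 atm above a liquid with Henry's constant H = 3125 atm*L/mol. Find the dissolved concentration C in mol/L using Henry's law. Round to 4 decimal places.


C = P / H
C = 2 / 3125
C = 0.0006 mol/L


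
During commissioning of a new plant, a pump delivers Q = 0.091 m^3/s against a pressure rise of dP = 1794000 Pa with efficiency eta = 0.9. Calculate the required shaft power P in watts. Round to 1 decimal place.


P = Q * dP / eta
P = 0.091 * 1794000 / 0.9
P = 163254.0 / 0.9
P = 181393.3 W


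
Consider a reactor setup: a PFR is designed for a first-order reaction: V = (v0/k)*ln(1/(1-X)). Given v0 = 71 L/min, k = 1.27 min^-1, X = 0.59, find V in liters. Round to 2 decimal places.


V = (v0/k) * ln(1/(1-X))
V = (71/1.27) * ln(1/(1-0.59))
V = 55.905512 * ln(2.439024)
V = 55.905512 * 0.891598
V = 49.85 L


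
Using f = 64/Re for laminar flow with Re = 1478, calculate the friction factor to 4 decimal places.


f = 64 / Re
f = 64 / 1478
f = 0.0433


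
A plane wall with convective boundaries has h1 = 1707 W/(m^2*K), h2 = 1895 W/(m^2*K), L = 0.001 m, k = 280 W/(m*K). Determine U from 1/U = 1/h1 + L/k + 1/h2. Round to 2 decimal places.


1/U = 1/h1 + L/k + 1/h2
1/U = 1/1707 + 0.001/280 + 1/1895
1/U = 0.0005858231 + 3.5714e-06 + 0.0005277045
1/U = 0.001117099
U = 895.18 W/(m^2*K)


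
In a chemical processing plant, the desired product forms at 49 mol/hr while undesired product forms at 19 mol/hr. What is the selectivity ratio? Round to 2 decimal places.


S = desired product rate / undesired product rate
S = 49 / 19
S = 2.58


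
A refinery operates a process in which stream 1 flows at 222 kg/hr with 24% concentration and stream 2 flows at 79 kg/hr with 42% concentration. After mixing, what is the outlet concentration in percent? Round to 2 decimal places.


Mass balance on solute: F1*x1 + F2*x2 = F3*x3
F3 = F1 + F2 = 222 + 79 = 301 kg/hr
x3 = (F1*x1 + F2*x2)/F3
x3 = (222*0.24 + 79*0.42) / 301
x3 = 28.72%


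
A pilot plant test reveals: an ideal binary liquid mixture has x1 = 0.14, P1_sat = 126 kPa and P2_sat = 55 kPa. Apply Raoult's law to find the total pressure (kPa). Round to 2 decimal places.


P = x1*P1_sat + x2*P2_sat
x2 = 1 - x1 = 1 - 0.14 = 0.86
P = 0.14*126 + 0.86*55
P = 17.64 + 47.3
P = 64.94 kPa


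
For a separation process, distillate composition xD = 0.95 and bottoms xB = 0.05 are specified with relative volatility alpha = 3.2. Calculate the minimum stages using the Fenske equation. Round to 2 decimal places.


N_min = ln((xD*(1-xB))/(xB*(1-xD))) / ln(alpha)
Numerator inside ln: 0.9025 / 0.0025 = 361.0
ln(361.0) = 5.888878
ln(alpha) = ln(3.2) = 1.163151
N_min = 5.888878 / 1.163151 = 5.06


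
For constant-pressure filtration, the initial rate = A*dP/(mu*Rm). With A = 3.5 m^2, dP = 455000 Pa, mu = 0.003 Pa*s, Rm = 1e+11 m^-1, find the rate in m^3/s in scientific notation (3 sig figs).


rate = A * dP / (mu * Rm)
rate = 3.5 * 455000 / (0.003 * 1e+11)
rate = 1592500.0 / 3.000e+08
rate = 5.31e-03 m^3/s


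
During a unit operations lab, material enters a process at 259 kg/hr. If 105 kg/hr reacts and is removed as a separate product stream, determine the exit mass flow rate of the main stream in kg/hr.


Steady-state mass balance on the main outlet: F_out = F_in - F_removed
F_out = 259 - 105
F_out = 154 kg/hr


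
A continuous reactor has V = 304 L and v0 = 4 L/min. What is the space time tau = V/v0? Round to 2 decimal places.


tau = V / v0
tau = 304 / 4
tau = 76.00 min


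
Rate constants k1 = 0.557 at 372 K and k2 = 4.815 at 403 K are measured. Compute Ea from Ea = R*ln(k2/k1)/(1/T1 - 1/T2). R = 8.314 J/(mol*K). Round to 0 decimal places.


Ea = R * ln(k2/k1) / (1/T1 - 1/T2)
ln(k2/k1) = ln(4.815/0.557) = 2.1569261
1/T1 - 1/T2 = 1/372 - 1/403 = 0.000206782465
Ea = 8.314 * 2.1569261 / 0.000206782465
Ea = 86722 J/mol


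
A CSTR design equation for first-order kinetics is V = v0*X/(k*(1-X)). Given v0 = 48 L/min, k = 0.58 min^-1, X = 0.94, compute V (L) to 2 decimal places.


V = v0 * X / (k * (1 - X))
V = 48 * 0.94 / (0.58 * (1 - 0.94))
V = 45.12 / (0.58 * 0.06)
V = 45.12 / 0.0348
V = 1296.55 L


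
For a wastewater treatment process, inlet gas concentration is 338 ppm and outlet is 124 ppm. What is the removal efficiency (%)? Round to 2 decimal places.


Efficiency = (G_in - G_out) / G_in * 100%
Efficiency = (338 - 124) / 338 * 100
Efficiency = 214 / 338 * 100
Efficiency = 63.31%


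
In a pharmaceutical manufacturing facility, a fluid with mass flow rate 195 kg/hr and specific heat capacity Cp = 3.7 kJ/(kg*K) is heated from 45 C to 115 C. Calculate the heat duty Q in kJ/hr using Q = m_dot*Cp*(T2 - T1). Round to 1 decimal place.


Q = m_dot * Cp * (T2 - T1)
Q = 195 * 3.7 * (115 - 45)
Q = 195 * 3.7 * 70
Q = 50505.0 kJ/hr


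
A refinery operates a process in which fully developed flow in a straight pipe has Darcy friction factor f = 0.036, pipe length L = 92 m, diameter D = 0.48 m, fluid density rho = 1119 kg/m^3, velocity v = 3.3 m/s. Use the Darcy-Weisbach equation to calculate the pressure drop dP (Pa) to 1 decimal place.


dP = f * (L/D) * (rho*v^2/2)
dP = 0.036 * (92/0.48) * (1119*3.3^2/2)
L/D = 191.66666667
rho*v^2/2 = 1119*10.89/2 = 6092.955
dP = 0.036 * 191.66666667 * 6092.955
dP = 42041.4 Pa


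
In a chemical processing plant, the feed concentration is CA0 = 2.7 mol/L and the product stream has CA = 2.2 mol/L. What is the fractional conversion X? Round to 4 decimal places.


X = (CA0 - CA) / CA0
X = (2.7 - 2.2) / 2.7
X = 0.5 / 2.7
X = 0.1852


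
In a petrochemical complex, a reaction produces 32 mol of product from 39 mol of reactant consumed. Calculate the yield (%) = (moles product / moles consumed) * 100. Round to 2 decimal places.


Yield = (moles product / moles consumed) * 100%
Yield = (32 / 39) * 100
Yield = 0.8205 * 100
Yield = 82.05%


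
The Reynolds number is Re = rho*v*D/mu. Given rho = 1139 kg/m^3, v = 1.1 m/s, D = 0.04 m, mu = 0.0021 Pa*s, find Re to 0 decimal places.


Re = rho * v * D / mu
Re = 1139 * 1.1 * 0.04 / 0.0021
Re = 50.116 / 0.0021
Re = 23865


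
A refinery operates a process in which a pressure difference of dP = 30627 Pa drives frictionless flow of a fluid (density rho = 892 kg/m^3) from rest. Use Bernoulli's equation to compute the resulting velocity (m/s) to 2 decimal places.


v = sqrt(2*dP/rho)
v = sqrt(2*30627/892)
v = sqrt(68.670404)
v = 8.29 m/s


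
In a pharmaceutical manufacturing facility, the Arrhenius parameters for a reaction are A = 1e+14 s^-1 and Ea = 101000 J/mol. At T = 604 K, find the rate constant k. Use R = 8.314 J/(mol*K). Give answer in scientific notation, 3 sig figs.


k = A * exp(-Ea/(R*T))
k = 1e+14 * exp(-101000 / (8.314 * 604))
k = 1e+14 * exp(-20.112887)
k = 1.84e+05


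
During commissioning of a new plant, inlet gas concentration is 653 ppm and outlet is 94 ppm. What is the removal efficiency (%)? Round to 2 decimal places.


Efficiency = (G_in - G_out) / G_in * 100%
Efficiency = (653 - 94) / 653 * 100
Efficiency = 559 / 653 * 100
Efficiency = 85.60%


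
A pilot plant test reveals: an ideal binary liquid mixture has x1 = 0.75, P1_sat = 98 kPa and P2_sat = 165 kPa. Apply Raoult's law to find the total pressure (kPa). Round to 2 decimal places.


P = x1*P1_sat + x2*P2_sat
x2 = 1 - x1 = 1 - 0.75 = 0.25
P = 0.75*98 + 0.25*165
P = 73.5 + 41.25
P = 114.75 kPa


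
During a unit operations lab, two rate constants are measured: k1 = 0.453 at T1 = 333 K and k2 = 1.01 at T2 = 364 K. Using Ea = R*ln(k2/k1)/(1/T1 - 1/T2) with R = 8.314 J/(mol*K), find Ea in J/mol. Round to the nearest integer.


Ea = R * ln(k2/k1) / (1/T1 - 1/T2)
ln(k2/k1) = ln(1.01/0.453) = 0.8018135
1/T1 - 1/T2 = 1/333 - 1/364 = 0.000255750256
Ea = 8.314 * 0.8018135 / 0.000255750256
Ea = 26066 J/mol


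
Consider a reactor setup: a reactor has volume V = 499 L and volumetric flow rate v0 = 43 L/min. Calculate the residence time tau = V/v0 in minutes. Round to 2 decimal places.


tau = V / v0
tau = 499 / 43
tau = 11.60 min


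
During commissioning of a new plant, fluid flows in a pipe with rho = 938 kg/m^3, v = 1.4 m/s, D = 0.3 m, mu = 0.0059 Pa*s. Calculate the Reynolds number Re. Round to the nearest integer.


Re = rho * v * D / mu
Re = 938 * 1.4 * 0.3 / 0.0059
Re = 393.96 / 0.0059
Re = 66773


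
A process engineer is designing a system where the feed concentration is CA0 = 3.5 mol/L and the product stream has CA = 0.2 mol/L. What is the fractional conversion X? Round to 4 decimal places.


X = (CA0 - CA) / CA0
X = (3.5 - 0.2) / 3.5
X = 3.3 / 3.5
X = 0.9429


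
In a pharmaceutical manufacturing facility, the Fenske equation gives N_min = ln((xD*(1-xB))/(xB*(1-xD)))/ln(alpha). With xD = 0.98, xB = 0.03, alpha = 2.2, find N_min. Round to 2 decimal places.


N_min = ln((xD*(1-xB))/(xB*(1-xD))) / ln(alpha)
Numerator inside ln: 0.9506 / 0.0006 = 1584.333333
ln(1584.333333) = 7.367919
ln(alpha) = ln(2.2) = 0.788457
N_min = 7.367919 / 0.788457 = 9.34


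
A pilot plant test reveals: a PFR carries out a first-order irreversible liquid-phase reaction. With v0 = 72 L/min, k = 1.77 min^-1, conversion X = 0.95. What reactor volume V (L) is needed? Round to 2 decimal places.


V = (v0/k) * ln(1/(1-X))
V = (72/1.77) * ln(1/(1-0.95))
V = 40.677966 * ln(20.0)
V = 40.677966 * 2.995732
V = 121.86 L


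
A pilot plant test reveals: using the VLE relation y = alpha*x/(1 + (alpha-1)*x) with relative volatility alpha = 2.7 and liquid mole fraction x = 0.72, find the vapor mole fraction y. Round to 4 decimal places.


y = alpha*x / (1 + (alpha-1)*x)
y = 2.7*0.72 / (1 + (2.7-1)*0.72)
y = 1.944 / (1 + 1.224)
y = 1.944 / 2.224
y = 0.8741


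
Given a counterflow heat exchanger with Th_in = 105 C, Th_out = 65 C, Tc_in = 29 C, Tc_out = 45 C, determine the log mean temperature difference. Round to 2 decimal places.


dT1 = Th_in - Tc_out = 105 - 45 = 60
dT2 = Th_out - Tc_in = 65 - 29 = 36
LMTD = (dT1 - dT2) / ln(dT1/dT2)
LMTD = (60 - 36) / ln(60/36)
LMTD = 46.98 K


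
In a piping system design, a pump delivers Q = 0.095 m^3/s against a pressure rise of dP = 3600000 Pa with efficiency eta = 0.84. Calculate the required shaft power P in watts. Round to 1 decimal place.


P = Q * dP / eta
P = 0.095 * 3600000 / 0.84
P = 342000.0 / 0.84
P = 407142.9 W


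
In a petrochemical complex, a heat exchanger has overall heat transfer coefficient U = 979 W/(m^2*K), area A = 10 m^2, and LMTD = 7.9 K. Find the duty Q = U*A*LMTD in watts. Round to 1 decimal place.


Q = U * A * LMTD
Q = 979 * 10 * 7.9
Q = 77341.0 W


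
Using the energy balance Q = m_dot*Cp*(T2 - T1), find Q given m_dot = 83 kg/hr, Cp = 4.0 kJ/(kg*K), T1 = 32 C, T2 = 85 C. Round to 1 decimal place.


Q = m_dot * Cp * (T2 - T1)
Q = 83 * 4.0 * (85 - 32)
Q = 83 * 4.0 * 53
Q = 17596.0 kJ/hr


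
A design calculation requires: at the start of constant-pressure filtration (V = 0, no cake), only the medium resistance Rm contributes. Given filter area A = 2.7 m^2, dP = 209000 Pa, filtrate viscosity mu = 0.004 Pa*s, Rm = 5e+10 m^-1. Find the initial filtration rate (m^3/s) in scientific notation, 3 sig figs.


rate = A * dP / (mu * Rm)
rate = 2.7 * 209000 / (0.004 * 5e+10)
rate = 564300.0 / 2.000e+08
rate = 2.82e-03 m^3/s


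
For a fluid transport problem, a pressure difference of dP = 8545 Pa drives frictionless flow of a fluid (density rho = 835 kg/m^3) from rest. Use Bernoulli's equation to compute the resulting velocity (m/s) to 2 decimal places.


v = sqrt(2*dP/rho)
v = sqrt(2*8545/835)
v = sqrt(20.467066)
v = 4.52 m/s


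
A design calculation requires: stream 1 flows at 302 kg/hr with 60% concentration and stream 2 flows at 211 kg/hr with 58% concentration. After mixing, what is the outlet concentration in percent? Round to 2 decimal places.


Mass balance on solute: F1*x1 + F2*x2 = F3*x3
F3 = F1 + F2 = 302 + 211 = 513 kg/hr
x3 = (F1*x1 + F2*x2)/F3
x3 = (302*0.6 + 211*0.58) / 513
x3 = 59.18%


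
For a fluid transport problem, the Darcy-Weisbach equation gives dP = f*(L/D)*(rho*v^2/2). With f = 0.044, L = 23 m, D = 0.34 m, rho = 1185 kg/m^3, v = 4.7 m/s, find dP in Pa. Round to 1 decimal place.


dP = f * (L/D) * (rho*v^2/2)
dP = 0.044 * (23/0.34) * (1185*4.7^2/2)
L/D = 67.64705882
rho*v^2/2 = 1185*22.09/2 = 13088.325
dP = 0.044 * 67.64705882 * 13088.325
dP = 38957.0 Pa


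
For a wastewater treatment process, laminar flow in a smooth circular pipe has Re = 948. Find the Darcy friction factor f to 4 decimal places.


f = 64 / Re
f = 64 / 948
f = 0.0675


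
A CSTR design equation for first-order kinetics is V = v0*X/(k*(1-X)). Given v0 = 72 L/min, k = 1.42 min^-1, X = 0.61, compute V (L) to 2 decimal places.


V = v0 * X / (k * (1 - X))
V = 72 * 0.61 / (1.42 * (1 - 0.61))
V = 43.92 / (1.42 * 0.39)
V = 43.92 / 0.5538
V = 79.31 L


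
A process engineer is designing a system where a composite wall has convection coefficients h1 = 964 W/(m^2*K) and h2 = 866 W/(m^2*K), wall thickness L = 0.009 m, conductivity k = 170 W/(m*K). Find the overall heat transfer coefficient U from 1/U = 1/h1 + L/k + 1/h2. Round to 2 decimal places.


1/U = 1/h1 + L/k + 1/h2
1/U = 1/964 + 0.009/170 + 1/866
1/U = 0.0010373444 + 5.29412e-05 + 0.0011547344
1/U = 0.00224502
U = 445.43 W/(m^2*K)


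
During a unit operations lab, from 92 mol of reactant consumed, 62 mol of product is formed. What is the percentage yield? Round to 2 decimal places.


Yield = (moles product / moles consumed) * 100%
Yield = (62 / 92) * 100
Yield = 0.6739 * 100
Yield = 67.39%


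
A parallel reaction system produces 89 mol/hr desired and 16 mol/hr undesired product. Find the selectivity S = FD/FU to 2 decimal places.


S = desired product rate / undesired product rate
S = 89 / 16
S = 5.56


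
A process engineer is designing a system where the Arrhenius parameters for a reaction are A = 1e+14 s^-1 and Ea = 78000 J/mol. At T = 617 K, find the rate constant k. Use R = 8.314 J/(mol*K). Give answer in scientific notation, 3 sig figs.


k = A * exp(-Ea/(R*T))
k = 1e+14 * exp(-78000 / (8.314 * 617))
k = 1e+14 * exp(-15.205455)
k = 2.49e+07


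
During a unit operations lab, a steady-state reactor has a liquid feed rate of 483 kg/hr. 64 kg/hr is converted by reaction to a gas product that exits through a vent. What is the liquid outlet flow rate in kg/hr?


Steady-state mass balance on the main outlet: F_out = F_in - F_removed
F_out = 483 - 64
F_out = 419 kg/hr


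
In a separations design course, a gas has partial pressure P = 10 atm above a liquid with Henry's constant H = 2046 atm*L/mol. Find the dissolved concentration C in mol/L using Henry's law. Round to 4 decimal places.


C = P / H
C = 10 / 2046
C = 0.0049 mol/L


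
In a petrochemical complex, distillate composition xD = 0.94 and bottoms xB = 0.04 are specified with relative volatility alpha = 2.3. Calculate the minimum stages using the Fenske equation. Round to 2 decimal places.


N_min = ln((xD*(1-xB))/(xB*(1-xD))) / ln(alpha)
Numerator inside ln: 0.9024 / 0.0024 = 376.0
ln(376.0) = 5.929589
ln(alpha) = ln(2.3) = 0.832909
N_min = 5.929589 / 0.832909 = 7.12


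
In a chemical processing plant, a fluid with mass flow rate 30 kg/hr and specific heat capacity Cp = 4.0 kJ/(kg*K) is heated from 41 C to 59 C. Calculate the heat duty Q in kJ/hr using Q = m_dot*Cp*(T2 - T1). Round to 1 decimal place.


Q = m_dot * Cp * (T2 - T1)
Q = 30 * 4.0 * (59 - 41)
Q = 30 * 4.0 * 18
Q = 2160.0 kJ/hr


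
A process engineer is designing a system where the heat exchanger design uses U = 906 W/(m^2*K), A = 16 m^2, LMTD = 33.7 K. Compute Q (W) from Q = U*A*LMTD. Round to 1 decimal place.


Q = U * A * LMTD
Q = 906 * 16 * 33.7
Q = 488515.2 W


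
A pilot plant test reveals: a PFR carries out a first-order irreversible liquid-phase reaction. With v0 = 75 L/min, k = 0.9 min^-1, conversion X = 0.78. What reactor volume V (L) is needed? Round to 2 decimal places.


V = (v0/k) * ln(1/(1-X))
V = (75/0.9) * ln(1/(1-0.78))
V = 83.333333 * ln(4.545455)
V = 83.333333 * 1.514128
V = 126.18 L


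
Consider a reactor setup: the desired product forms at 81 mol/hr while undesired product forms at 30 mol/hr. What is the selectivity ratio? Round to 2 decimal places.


S = desired product rate / undesired product rate
S = 81 / 30
S = 2.70


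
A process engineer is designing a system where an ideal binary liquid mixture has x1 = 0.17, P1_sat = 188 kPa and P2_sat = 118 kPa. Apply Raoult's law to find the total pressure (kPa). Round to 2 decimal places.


P = x1*P1_sat + x2*P2_sat
x2 = 1 - x1 = 1 - 0.17 = 0.83
P = 0.17*188 + 0.83*118
P = 31.96 + 97.94
P = 129.90 kPa


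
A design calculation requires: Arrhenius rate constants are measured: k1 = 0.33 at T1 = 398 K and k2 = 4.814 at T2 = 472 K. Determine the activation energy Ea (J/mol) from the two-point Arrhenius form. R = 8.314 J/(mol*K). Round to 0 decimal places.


Ea = R * ln(k2/k1) / (1/T1 - 1/T2)
ln(k2/k1) = ln(4.814/0.33) = 2.680191
1/T1 - 1/T2 = 1/398 - 1/472 = 0.000393918746
Ea = 8.314 * 2.680191 / 0.000393918746
Ea = 56568 J/mol


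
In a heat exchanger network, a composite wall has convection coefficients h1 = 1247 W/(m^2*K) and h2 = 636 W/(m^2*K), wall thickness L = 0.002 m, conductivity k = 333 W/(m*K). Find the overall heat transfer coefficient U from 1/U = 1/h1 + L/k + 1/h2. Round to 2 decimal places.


1/U = 1/h1 + L/k + 1/h2
1/U = 1/1247 + 0.002/333 + 1/636
1/U = 0.0008019246 + 6.006e-06 + 0.001572327
1/U = 0.0023802576
U = 420.12 W/(m^2*K)


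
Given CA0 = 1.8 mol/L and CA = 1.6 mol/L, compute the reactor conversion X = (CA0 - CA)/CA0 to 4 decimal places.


X = (CA0 - CA) / CA0
X = (1.8 - 1.6) / 1.8
X = 0.2 / 1.8
X = 0.1111


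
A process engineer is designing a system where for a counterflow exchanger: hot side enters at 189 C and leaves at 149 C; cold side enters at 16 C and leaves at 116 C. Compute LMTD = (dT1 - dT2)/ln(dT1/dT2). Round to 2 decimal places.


dT1 = Th_in - Tc_out = 189 - 116 = 73
dT2 = Th_out - Tc_in = 149 - 16 = 133
LMTD = (dT1 - dT2) / ln(dT1/dT2)
LMTD = (73 - 133) / ln(73/133)
LMTD = 100.02 K


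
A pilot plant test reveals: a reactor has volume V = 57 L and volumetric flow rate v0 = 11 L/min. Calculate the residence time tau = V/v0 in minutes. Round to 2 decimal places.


tau = V / v0
tau = 57 / 11
tau = 5.18 min


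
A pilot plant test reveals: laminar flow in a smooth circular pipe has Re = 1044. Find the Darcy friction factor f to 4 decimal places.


f = 64 / Re
f = 64 / 1044
f = 0.0613


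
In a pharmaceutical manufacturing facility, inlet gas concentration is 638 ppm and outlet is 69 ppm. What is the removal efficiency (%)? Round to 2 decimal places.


Efficiency = (G_in - G_out) / G_in * 100%
Efficiency = (638 - 69) / 638 * 100
Efficiency = 569 / 638 * 100
Efficiency = 89.18%


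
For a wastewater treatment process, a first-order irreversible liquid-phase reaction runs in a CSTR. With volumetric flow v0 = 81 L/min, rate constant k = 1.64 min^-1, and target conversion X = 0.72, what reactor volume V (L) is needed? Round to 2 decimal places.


V = v0 * X / (k * (1 - X))
V = 81 * 0.72 / (1.64 * (1 - 0.72))
V = 58.32 / (1.64 * 0.28)
V = 58.32 / 0.4592
V = 127.00 L


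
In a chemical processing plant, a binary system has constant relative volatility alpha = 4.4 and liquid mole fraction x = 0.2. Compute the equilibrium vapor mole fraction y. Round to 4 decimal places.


y = alpha*x / (1 + (alpha-1)*x)
y = 4.4*0.2 / (1 + (4.4-1)*0.2)
y = 0.88 / (1 + 0.68)
y = 0.88 / 1.68
y = 0.5238


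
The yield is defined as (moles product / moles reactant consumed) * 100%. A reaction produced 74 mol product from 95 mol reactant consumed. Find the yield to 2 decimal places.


Yield = (moles product / moles consumed) * 100%
Yield = (74 / 95) * 100
Yield = 0.7789 * 100
Yield = 77.89%


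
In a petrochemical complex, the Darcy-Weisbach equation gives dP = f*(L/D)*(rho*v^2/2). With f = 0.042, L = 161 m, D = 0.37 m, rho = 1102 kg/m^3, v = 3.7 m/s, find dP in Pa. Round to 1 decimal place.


dP = f * (L/D) * (rho*v^2/2)
dP = 0.042 * (161/0.37) * (1102*3.7^2/2)
L/D = 435.13513514
rho*v^2/2 = 1102*13.69/2 = 7543.19
dP = 0.042 * 435.13513514 * 7543.19
dP = 137856.9 Pa


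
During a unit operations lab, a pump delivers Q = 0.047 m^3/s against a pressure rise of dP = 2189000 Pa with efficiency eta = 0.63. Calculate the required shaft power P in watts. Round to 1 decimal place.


P = Q * dP / eta
P = 0.047 * 2189000 / 0.63
P = 102883.0 / 0.63
P = 163306.3 W


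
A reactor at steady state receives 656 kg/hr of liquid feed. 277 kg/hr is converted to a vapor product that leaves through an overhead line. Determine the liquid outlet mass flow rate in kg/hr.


Steady-state mass balance on the main outlet: F_out = F_in - F_removed
F_out = 656 - 277
F_out = 379 kg/hr


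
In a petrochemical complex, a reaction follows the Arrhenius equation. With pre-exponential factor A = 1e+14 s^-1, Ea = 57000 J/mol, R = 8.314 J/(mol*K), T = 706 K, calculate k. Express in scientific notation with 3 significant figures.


k = A * exp(-Ea/(R*T))
k = 1e+14 * exp(-57000 / (8.314 * 706))
k = 1e+14 * exp(-9.710915)
k = 6.06e+09


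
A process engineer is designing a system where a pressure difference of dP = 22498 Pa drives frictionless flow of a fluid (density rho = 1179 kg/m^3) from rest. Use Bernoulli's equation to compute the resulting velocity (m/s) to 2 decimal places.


v = sqrt(2*dP/rho)
v = sqrt(2*22498/1179)
v = sqrt(38.164546)
v = 6.18 m/s


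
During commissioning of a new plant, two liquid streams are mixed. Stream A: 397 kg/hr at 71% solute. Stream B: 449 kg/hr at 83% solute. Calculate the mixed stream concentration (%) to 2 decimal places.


Mass balance on solute: F1*x1 + F2*x2 = F3*x3
F3 = F1 + F2 = 397 + 449 = 846 kg/hr
x3 = (F1*x1 + F2*x2)/F3
x3 = (397*0.71 + 449*0.83) / 846
x3 = 77.37%


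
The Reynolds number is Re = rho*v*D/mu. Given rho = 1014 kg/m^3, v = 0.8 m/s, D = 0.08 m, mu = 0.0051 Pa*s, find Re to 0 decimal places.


Re = rho * v * D / mu
Re = 1014 * 0.8 * 0.08 / 0.0051
Re = 64.896 / 0.0051
Re = 12725


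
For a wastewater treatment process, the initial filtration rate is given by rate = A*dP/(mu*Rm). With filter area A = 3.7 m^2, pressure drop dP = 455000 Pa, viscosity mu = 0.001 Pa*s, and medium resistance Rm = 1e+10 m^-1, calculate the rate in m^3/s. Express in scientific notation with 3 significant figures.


rate = A * dP / (mu * Rm)
rate = 3.7 * 455000 / (0.001 * 1e+10)
rate = 1683500.0 / 1.000e+07
rate = 1.68e-01 m^3/s


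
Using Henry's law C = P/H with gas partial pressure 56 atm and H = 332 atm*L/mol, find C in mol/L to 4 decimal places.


C = P / H
C = 56 / 332
C = 0.1687 mol/L


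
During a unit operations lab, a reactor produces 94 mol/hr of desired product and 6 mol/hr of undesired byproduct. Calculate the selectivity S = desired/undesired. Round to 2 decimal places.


S = desired product rate / undesired product rate
S = 94 / 6
S = 15.67


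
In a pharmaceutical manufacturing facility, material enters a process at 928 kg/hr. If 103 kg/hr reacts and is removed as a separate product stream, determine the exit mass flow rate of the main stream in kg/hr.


Steady-state mass balance on the main outlet: F_out = F_in - F_removed
F_out = 928 - 103
F_out = 825 kg/hr


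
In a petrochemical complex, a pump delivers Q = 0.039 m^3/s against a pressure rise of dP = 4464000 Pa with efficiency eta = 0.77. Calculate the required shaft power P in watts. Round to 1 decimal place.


P = Q * dP / eta
P = 0.039 * 4464000 / 0.77
P = 174096.0 / 0.77
P = 226098.7 W


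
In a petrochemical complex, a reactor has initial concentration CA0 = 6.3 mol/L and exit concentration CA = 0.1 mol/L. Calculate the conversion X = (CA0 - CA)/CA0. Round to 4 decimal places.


X = (CA0 - CA) / CA0
X = (6.3 - 0.1) / 6.3
X = 6.2 / 6.3
X = 0.9841


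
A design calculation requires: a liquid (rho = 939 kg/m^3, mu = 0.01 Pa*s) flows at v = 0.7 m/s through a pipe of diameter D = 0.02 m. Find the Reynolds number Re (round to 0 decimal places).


Re = rho * v * D / mu
Re = 939 * 0.7 * 0.02 / 0.01
Re = 13.146 / 0.01
Re = 1315


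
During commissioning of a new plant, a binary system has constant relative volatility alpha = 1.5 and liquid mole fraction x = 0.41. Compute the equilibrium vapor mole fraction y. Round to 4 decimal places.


y = alpha*x / (1 + (alpha-1)*x)
y = 1.5*0.41 / (1 + (1.5-1)*0.41)
y = 0.615 / (1 + 0.205)
y = 0.615 / 1.205
y = 0.5104


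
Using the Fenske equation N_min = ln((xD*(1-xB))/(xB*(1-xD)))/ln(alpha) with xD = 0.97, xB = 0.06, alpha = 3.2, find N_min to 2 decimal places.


N_min = ln((xD*(1-xB))/(xB*(1-xD))) / ln(alpha)
Numerator inside ln: 0.9118 / 0.0018 = 506.555556
ln(506.555556) = 6.227634
ln(alpha) = ln(3.2) = 1.163151
N_min = 6.227634 / 1.163151 = 5.35


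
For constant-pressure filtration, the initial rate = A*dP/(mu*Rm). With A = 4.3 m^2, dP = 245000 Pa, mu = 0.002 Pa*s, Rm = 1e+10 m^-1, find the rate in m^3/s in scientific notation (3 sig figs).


rate = A * dP / (mu * Rm)
rate = 4.3 * 245000 / (0.002 * 1e+10)
rate = 1053500.0 / 2.000e+07
rate = 5.27e-02 m^3/s


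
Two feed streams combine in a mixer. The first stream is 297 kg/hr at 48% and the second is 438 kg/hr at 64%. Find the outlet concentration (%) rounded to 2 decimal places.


Mass balance on solute: F1*x1 + F2*x2 = F3*x3
F3 = F1 + F2 = 297 + 438 = 735 kg/hr
x3 = (F1*x1 + F2*x2)/F3
x3 = (297*0.48 + 438*0.64) / 735
x3 = 57.53%


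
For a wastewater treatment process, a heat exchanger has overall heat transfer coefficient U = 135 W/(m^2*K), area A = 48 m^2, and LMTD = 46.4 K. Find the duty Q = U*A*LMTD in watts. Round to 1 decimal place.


Q = U * A * LMTD
Q = 135 * 48 * 46.4
Q = 300672.0 W


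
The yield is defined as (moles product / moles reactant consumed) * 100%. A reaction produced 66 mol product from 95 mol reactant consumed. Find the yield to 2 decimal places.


Yield = (moles product / moles consumed) * 100%
Yield = (66 / 95) * 100
Yield = 0.6947 * 100
Yield = 69.47%


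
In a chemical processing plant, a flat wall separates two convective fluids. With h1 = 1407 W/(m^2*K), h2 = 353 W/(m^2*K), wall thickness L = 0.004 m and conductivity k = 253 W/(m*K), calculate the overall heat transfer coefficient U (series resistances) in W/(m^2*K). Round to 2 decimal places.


1/U = 1/h1 + L/k + 1/h2
1/U = 1/1407 + 0.004/253 + 1/353
1/U = 0.0007107321 + 1.58103e-05 + 0.0028328612
1/U = 0.0035594036
U = 280.95 W/(m^2*K)


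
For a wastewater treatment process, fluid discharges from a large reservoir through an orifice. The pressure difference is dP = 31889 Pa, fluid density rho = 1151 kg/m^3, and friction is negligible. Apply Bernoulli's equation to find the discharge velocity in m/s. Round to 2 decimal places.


v = sqrt(2*dP/rho)
v = sqrt(2*31889/1151)
v = sqrt(55.410947)
v = 7.44 m/s


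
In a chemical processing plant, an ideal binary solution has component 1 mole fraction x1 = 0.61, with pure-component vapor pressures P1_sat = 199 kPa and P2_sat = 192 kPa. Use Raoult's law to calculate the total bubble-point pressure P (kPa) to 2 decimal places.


P = x1*P1_sat + x2*P2_sat
x2 = 1 - x1 = 1 - 0.61 = 0.39
P = 0.61*199 + 0.39*192
P = 121.39 + 74.88
P = 196.27 kPa


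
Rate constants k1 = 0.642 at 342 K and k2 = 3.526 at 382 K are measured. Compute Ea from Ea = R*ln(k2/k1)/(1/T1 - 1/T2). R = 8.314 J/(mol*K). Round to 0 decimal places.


Ea = R * ln(k2/k1) / (1/T1 - 1/T2)
ln(k2/k1) = ln(3.526/0.642) = 1.7033311
1/T1 - 1/T2 = 1/342 - 1/382 = 0.000306175561
Ea = 8.314 * 1.7033311 / 0.000306175561
Ea = 46253 J/mol


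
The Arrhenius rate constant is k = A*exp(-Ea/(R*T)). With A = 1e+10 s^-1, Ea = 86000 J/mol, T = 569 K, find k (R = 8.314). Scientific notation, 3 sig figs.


k = A * exp(-Ea/(R*T))
k = 1e+10 * exp(-86000 / (8.314 * 569))
k = 1e+10 * exp(-18.179258)
k = 1.27e+02


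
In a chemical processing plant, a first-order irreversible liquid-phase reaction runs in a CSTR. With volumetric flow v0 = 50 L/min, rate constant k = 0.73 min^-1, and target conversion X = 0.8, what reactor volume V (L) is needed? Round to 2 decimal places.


V = v0 * X / (k * (1 - X))
V = 50 * 0.8 / (0.73 * (1 - 0.8))
V = 40.0 / (0.73 * 0.2)
V = 40.0 / 0.146
V = 273.97 L


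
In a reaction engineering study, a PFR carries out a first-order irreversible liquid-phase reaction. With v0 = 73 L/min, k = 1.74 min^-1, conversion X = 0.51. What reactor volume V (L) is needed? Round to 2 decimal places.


V = (v0/k) * ln(1/(1-X))
V = (73/1.74) * ln(1/(1-0.51))
V = 41.954023 * ln(2.040816)
V = 41.954023 * 0.71335
V = 29.93 L


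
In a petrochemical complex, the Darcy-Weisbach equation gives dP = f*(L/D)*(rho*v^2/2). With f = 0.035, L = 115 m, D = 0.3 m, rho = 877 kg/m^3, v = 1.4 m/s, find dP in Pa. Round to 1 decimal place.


dP = f * (L/D) * (rho*v^2/2)
dP = 0.035 * (115/0.3) * (877*1.4^2/2)
L/D = 383.33333333
rho*v^2/2 = 877*1.96/2 = 859.46
dP = 0.035 * 383.33333333 * 859.46
dP = 11531.1 Pa


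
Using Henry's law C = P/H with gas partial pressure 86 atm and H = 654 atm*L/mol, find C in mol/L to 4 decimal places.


C = P / H
C = 86 / 654
C = 0.1315 mol/L


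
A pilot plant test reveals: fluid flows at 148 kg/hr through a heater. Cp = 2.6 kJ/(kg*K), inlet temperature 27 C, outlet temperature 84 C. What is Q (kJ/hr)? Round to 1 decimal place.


Q = m_dot * Cp * (T2 - T1)
Q = 148 * 2.6 * (84 - 27)
Q = 148 * 2.6 * 57
Q = 21933.6 kJ/hr


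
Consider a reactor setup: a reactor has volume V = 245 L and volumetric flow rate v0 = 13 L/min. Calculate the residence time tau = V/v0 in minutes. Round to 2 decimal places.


tau = V / v0
tau = 245 / 13
tau = 18.85 min


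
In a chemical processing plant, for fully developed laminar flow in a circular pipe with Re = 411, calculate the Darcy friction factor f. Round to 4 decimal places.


f = 64 / Re
f = 64 / 411
f = 0.1557


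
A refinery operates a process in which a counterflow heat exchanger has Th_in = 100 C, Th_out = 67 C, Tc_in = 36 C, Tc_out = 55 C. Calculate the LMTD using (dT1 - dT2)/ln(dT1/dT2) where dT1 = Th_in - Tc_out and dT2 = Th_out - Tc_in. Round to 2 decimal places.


dT1 = Th_in - Tc_out = 100 - 55 = 45
dT2 = Th_out - Tc_in = 67 - 36 = 31
LMTD = (dT1 - dT2) / ln(dT1/dT2)
LMTD = (45 - 31) / ln(45/31)
LMTD = 37.57 K


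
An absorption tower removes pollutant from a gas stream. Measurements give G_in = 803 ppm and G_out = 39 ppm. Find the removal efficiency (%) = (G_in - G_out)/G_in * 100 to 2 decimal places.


Efficiency = (G_in - G_out) / G_in * 100%
Efficiency = (803 - 39) / 803 * 100
Efficiency = 764 / 803 * 100
Efficiency = 95.14%


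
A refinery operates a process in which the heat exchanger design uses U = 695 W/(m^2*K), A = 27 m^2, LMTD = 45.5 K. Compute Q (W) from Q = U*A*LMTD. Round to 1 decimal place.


Q = U * A * LMTD
Q = 695 * 27 * 45.5
Q = 853807.5 W


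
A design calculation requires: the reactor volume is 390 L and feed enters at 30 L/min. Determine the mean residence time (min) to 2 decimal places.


tau = V / v0
tau = 390 / 30
tau = 13.00 min


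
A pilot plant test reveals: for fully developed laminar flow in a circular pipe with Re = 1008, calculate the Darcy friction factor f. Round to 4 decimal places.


f = 64 / Re
f = 64 / 1008
f = 0.0635


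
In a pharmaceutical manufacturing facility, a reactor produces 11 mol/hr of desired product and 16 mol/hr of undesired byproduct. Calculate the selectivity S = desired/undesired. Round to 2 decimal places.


S = desired product rate / undesired product rate
S = 11 / 16
S = 0.69


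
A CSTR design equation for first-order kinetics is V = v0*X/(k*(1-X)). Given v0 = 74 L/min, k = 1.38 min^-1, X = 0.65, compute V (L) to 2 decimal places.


V = v0 * X / (k * (1 - X))
V = 74 * 0.65 / (1.38 * (1 - 0.65))
V = 48.1 / (1.38 * 0.35)
V = 48.1 / 0.483
V = 99.59 L


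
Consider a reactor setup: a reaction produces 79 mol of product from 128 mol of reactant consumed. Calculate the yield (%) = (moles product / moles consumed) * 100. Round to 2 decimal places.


Yield = (moles product / moles consumed) * 100%
Yield = (79 / 128) * 100
Yield = 0.6172 * 100
Yield = 61.72%


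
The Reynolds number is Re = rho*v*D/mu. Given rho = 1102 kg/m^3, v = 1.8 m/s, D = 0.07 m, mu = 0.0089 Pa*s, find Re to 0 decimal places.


Re = rho * v * D / mu
Re = 1102 * 1.8 * 0.07 / 0.0089
Re = 138.852 / 0.0089
Re = 15601


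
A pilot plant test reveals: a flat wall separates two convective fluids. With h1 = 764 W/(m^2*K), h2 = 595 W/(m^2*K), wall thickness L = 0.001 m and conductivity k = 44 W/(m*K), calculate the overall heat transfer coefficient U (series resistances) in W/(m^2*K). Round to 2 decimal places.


1/U = 1/h1 + L/k + 1/h2
1/U = 1/764 + 0.001/44 + 1/595
1/U = 0.0013089005 + 2.27273e-05 + 0.0016806723
1/U = 0.0030123001
U = 331.97 W/(m^2*K)


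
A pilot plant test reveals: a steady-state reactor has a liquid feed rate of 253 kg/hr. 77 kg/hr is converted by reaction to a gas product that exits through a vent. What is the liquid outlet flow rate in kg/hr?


Steady-state mass balance on the main outlet: F_out = F_in - F_removed
F_out = 253 - 77
F_out = 176 kg/hr


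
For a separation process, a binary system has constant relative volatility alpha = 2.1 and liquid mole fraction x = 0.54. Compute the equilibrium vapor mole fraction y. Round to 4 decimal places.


y = alpha*x / (1 + (alpha-1)*x)
y = 2.1*0.54 / (1 + (2.1-1)*0.54)
y = 1.134 / (1 + 0.594)
y = 1.134 / 1.594
y = 0.7114


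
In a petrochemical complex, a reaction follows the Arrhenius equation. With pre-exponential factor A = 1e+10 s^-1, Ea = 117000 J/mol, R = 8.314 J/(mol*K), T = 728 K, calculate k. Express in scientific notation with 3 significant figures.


k = A * exp(-Ea/(R*T))
k = 1e+10 * exp(-117000 / (8.314 * 728))
k = 1e+10 * exp(-19.330561)
k = 4.03e+01


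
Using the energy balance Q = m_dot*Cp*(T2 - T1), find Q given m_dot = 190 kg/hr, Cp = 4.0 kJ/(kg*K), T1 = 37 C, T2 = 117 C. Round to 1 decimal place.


Q = m_dot * Cp * (T2 - T1)
Q = 190 * 4.0 * (117 - 37)
Q = 190 * 4.0 * 80
Q = 60800.0 kJ/hr


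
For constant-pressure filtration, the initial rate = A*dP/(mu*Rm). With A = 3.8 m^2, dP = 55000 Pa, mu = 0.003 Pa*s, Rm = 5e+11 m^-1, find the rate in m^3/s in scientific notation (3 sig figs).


rate = A * dP / (mu * Rm)
rate = 3.8 * 55000 / (0.003 * 5e+11)
rate = 209000.0 / 1.500e+09
rate = 1.39e-04 m^3/s


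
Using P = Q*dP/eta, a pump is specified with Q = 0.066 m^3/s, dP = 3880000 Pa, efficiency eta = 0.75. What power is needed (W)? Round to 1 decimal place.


P = Q * dP / eta
P = 0.066 * 3880000 / 0.75
P = 256080.0 / 0.75
P = 341440.0 W


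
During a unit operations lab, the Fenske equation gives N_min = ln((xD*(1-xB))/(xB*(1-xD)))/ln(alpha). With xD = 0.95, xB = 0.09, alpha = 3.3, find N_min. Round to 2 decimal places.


N_min = ln((xD*(1-xB))/(xB*(1-xD))) / ln(alpha)
Numerator inside ln: 0.8645 / 0.0045 = 192.111111
ln(192.111111) = 5.258074
ln(alpha) = ln(3.3) = 1.193922
N_min = 5.258074 / 1.193922 = 4.40


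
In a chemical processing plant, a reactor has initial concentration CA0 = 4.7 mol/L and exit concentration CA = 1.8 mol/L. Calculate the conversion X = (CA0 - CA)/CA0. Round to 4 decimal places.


X = (CA0 - CA) / CA0
X = (4.7 - 1.8) / 4.7
X = 2.9 / 4.7
X = 0.6170


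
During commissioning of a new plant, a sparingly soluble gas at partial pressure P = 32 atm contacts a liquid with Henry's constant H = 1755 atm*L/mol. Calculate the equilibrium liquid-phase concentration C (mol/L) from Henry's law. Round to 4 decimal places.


C = P / H
C = 32 / 1755
C = 0.0182 mol/L


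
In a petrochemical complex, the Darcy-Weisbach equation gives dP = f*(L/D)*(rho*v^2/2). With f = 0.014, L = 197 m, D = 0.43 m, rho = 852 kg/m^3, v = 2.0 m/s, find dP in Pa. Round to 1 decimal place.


dP = f * (L/D) * (rho*v^2/2)
dP = 0.014 * (197/0.43) * (852*2.0^2/2)
L/D = 458.13953488
rho*v^2/2 = 852*4.0/2 = 1704.0
dP = 0.014 * 458.13953488 * 1704.0
dP = 10929.4 Pa


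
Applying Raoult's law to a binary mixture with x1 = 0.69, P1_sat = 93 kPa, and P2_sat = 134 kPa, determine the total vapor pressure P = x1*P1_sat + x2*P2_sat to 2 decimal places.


P = x1*P1_sat + x2*P2_sat
x2 = 1 - x1 = 1 - 0.69 = 0.31
P = 0.69*93 + 0.31*134
P = 64.17 + 41.54
P = 105.71 kPa


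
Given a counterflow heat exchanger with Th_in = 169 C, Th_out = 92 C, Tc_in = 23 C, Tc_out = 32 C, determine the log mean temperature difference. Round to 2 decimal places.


dT1 = Th_in - Tc_out = 169 - 32 = 137
dT2 = Th_out - Tc_in = 92 - 23 = 69
LMTD = (dT1 - dT2) / ln(dT1/dT2)
LMTD = (137 - 69) / ln(137/69)
LMTD = 99.14 K


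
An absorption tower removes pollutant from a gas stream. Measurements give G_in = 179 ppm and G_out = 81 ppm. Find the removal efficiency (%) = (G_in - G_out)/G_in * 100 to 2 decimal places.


Efficiency = (G_in - G_out) / G_in * 100%
Efficiency = (179 - 81) / 179 * 100
Efficiency = 98 / 179 * 100
Efficiency = 54.75%


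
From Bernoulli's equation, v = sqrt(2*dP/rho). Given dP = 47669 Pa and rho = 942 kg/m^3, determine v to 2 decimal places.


v = sqrt(2*dP/rho)
v = sqrt(2*47669/942)
v = sqrt(101.208068)
v = 10.06 m/s


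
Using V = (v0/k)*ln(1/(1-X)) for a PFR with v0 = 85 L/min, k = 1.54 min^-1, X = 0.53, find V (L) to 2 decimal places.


V = (v0/k) * ln(1/(1-X))
V = (85/1.54) * ln(1/(1-0.53))
V = 55.194805 * ln(2.12766)
V = 55.194805 * 0.755023
V = 41.67 L


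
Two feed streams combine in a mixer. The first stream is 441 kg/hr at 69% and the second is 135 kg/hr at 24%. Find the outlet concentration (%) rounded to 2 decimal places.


Mass balance on solute: F1*x1 + F2*x2 = F3*x3
F3 = F1 + F2 = 441 + 135 = 576 kg/hr
x3 = (F1*x1 + F2*x2)/F3
x3 = (441*0.69 + 135*0.24) / 576
x3 = 58.45%
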